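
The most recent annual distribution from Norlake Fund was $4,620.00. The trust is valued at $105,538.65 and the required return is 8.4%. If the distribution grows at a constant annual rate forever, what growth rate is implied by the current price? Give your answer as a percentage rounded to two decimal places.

P = D₀(1+g)/(r−g) ⇒ P(r−g) = D₀(1+g) ⇒ g(P+D₀) = P·r − D₀
g = (P·r − D₀)/(P + D₀) = ($105,538.65×0.084 − $4,620.00) / ($105,538.65 + $4,620.00) = 0.038538

3.85%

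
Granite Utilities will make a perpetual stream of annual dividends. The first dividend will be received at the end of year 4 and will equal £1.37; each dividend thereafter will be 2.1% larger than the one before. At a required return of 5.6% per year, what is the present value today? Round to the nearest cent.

Value at end of year 3: C₁ / (r − g) = £1.37 / (0.056 − 0.021) = £39.1429
Discount to today: PV = £39.1429 / (1 + 0.056)^3 = £39.1429 / 1.177584 = £33.24

£33.24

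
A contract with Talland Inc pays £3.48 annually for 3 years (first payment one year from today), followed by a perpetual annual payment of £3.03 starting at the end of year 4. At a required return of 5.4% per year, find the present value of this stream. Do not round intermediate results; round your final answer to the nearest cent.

£57.33

PV of 3-year annuity: £3.48 × [1 − (1+0.054)^−3] / 0.054 = 9.40632
Perpetuity value at year 3: £3.03 / 0.054 = 56.11111
PV of perpetuity: 56.11111 / (1+0.054)^3 = 47.92113
Total PV = 9.40632 + 47.92113 = 57.32745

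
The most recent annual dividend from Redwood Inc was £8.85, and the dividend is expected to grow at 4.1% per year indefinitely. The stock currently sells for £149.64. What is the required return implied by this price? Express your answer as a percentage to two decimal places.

10.26%

D₁ = £8.85 × 1.041 = £9.2129
P = D₁/(r − g) ⇒ r = D₁/P + g = £9.2129/£149.64 + 0.041 = 0.061567 + 0.041 = 0.102567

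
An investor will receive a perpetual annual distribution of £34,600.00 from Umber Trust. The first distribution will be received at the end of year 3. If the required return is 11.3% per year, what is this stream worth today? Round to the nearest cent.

£247176.58

Value at end of year 2: C / r = £34,600.00 / 0.113 = £306,194.6903
Discount to today: PV = £306,194.6903 / (1 + 0.113)^2 = £306,194.6903 / 1.238769 = £247,176.58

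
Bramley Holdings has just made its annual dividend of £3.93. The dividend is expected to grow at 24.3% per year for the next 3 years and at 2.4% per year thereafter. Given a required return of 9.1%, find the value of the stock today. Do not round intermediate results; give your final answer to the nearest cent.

£104.22

D_1 = 4.88499
D_2 = 6.07204
D_3 = 7.54755
Terminal value at year 3: TV = D_3×(1+g_2)/(r−g_2) = 7.72869/0.067 = 115.35358
P_0 = D_1/(1+r)^1 + D_2/(1+r)^2 + D_3/(1+r)^3 + TV/(1+r)^3
    = 4.47753 + 5.10135 + 5.81208 + 88.82942 = 104.22039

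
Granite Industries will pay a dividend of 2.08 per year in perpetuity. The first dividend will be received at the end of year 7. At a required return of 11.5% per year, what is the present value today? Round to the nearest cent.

Value at end of year 6: C / r = 2.08 / 0.115 = 18.0870
Discount to today: PV = 18.0870 / (1 + 0.115)^6 = 18.0870 / 1.921539 = 9.41

9.41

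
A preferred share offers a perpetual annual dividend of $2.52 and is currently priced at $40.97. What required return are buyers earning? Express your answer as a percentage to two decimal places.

6.15%

P = C/r ⇒ r = C/P = $2.52/$40.97 = 0.061508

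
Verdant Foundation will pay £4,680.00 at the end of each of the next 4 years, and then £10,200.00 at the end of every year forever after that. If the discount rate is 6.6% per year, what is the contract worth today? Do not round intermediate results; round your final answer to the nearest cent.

£135677.96

PV of 4-year annuity: £4,680.00 × [1 − (1+0.066)^−4] / 0.066 = 15996.35288
Perpetuity value at year 4: £10,200.00 / 0.066 = 154545.45455
PV of perpetuity: 154545.45455 / (1+0.066)^4 = 119681.60852
Total PV = 15996.35288 + 119681.60852 = 135677.96140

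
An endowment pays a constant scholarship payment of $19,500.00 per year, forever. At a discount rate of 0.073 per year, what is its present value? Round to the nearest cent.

Level perpetuity: PV = C / r = $19,500.00 / 0.073 = $267,123.29

$267123.29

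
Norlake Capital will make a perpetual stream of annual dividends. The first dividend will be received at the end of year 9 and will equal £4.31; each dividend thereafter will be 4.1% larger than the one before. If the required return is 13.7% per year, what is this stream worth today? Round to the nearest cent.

£16.07

Value at end of year 8: C₁ / (r − g) = £4.31 / (0.137 − 0.041) = £44.8958
Discount to today: PV = £44.8958 / (1 + 0.137)^8 = £44.8958 / 2.793082 = £16.07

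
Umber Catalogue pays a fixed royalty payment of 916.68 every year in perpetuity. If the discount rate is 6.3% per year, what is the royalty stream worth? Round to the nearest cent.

14550.48

Level perpetuity: PV = C / r = 916.68 / 0.063 = 14,550.48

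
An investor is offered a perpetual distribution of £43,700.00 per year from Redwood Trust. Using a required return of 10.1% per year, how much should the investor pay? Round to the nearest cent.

Level perpetuity: PV = C / r = £43,700.00 / 0.101 = £432,673.27

£432673.27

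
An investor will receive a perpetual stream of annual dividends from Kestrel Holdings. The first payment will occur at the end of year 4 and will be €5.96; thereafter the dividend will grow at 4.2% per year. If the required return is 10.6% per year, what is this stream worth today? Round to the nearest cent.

€68.83

Value at end of year 3: C₁ / (r − g) = €5.96 / (0.106 − 0.042) = €93.1250
Discount to today: PV = €93.1250 / (1 + 0.106)^3 = €93.1250 / 1.352899 = €68.83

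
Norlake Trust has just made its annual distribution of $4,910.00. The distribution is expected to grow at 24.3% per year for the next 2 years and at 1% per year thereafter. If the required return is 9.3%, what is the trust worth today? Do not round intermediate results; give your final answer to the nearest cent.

$89206.79

D_1 = 6103.13000
D_2 = 7586.19059
Terminal value at year 2: TV = D_2×(1+g_2)/(r−g_2) = 7662.05250/0.083 = 92313.88549
P_0 = D_1/(1+r)^1 + D_2/(1+r)^2 + TV/(1+r)^2
    = 5583.83349 + 6350.14183 + 77272.81025 = 89206.78557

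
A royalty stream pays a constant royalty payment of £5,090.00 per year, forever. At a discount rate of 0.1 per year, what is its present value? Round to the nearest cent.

Level perpetuity: PV = C / r = £5,090.00 / 0.1 = £50,900.00

£50900.00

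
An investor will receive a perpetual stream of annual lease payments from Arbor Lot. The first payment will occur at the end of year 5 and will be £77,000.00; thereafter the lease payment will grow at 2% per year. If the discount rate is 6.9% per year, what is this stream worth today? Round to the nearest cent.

Value at end of year 4: C₁ / (r − g) = £77,000.00 / (0.069 − 0.02) = £1,571,428.5714
Discount to today: PV = £1,571,428.5714 / (1 + 0.069)^4 = £1,571,428.5714 / 1.305903 = £1,203,327.45

£1203327.45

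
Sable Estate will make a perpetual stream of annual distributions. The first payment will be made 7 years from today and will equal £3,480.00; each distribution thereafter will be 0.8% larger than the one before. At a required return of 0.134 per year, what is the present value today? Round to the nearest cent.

Value at end of year 6: C₁ / (r − g) = £3,480.00 / (0.134 − 0.008) = £27,619.0476
Discount to today: PV = £27,619.0476 / (1 + 0.134)^6 = £27,619.0476 / 2.126563 = £12,987.64

£12987.64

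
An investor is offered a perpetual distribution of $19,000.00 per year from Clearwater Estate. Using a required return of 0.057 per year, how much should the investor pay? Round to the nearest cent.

$333333.33

Level perpetuity: PV = C / r = $19,000.00 / 0.057 = $333,333.33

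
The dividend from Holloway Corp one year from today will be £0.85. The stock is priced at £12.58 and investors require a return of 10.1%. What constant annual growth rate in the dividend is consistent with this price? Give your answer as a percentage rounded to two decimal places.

P = D₁/(r−g) ⇒ g = r − D₁/P = 0.101 − £0.85/£12.58 = 0.033432

3.34%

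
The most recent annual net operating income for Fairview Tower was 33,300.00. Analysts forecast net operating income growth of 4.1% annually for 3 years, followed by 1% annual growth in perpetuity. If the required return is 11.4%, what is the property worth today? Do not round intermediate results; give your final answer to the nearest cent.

D_1 = 34665.30000
D_2 = 36086.57730
D_3 = 37566.12697
Terminal value at year 3: TV = D_3×(1+g_2)/(r−g_2) = 37941.78824/0.104 = 364824.88691
P_0 = D_1/(1+r)^1 + D_2/(1+r)^2 + D_3/(1+r)^3 + TV/(1+r)^3
    = 31117.86355 + 29078.72169 + 27173.20402 + 263893.61595 = 351263.40522

351263.41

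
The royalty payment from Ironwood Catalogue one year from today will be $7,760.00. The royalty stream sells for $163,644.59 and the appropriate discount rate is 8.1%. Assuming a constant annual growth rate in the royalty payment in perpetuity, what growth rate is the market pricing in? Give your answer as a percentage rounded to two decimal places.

P = D₁/(r−g) ⇒ g = r − D₁/P = 0.081 − $7,760.00/$163,644.59 = 0.033580

3.36%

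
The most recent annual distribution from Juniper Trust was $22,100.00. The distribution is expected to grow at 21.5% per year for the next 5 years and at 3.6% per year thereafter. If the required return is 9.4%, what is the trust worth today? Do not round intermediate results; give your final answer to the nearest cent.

D_1 = 26851.50000
D_2 = 32624.57250
D_3 = 39638.85559
D_4 = 48161.20954
D_5 = 58515.86959
Terminal value at year 5: TV = D_5×(1+g_2)/(r−g_2) = 60622.44089/0.058 = 1045214.49819
P_0 = D_1/(1+r)^1 + D_2/(1+r)^2 + D_3/(1+r)^3 + D_4/(1+r)^4 + D_5/(1+r)^5 + TV/(1+r)^5
    = 24544.33272 + 27259.01669 + 30273.95364 + 33622.35253 + 37341.09536 + 666989.22060 = 820029.97154

$820029.97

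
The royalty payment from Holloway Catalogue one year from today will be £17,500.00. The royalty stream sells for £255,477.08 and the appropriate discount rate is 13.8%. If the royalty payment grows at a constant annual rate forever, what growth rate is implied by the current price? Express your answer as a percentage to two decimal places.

6.95%

P = D₁/(r−g) ⇒ g = r − D₁/P = 0.138 − £17,500.00/£255,477.08 = 0.069501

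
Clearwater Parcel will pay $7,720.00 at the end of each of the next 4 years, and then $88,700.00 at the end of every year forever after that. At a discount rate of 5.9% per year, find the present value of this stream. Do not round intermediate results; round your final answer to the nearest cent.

PV of 4-year annuity: $7,720.00 × [1 − (1+0.059)^−4] / 0.059 = 26811.98410
Perpetuity value at year 4: $88,700.00 / 0.059 = 1503389.83051
PV of perpetuity: 1503389.83051 / (1+0.059)^4 = 1195329.85781
Total PV = 26811.98410 + 1195329.85781 = 1222141.84190

$1222141.84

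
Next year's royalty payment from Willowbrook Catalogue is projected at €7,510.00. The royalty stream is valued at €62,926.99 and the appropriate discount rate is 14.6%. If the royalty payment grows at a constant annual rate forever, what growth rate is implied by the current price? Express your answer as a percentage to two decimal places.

P = D₁/(r−g) ⇒ g = r − D₁/P = 0.146 − €7,510.00/€62,926.99 = 0.026655

2.67%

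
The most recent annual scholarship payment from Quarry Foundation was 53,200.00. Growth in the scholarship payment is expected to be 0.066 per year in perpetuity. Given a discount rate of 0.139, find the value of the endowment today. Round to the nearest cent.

D₁ = D₀ × (1 + g) = 53,200.00 × 1.066 = 56,711.2000
Growing perpetuity: P = D₁ / (r − g) = 56,711.2000 / (0.139 − 0.066) = 776,865.75

776865.75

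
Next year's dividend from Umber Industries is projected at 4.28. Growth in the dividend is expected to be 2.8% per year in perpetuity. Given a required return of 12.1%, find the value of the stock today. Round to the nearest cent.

Growing perpetuity: P = D₁ / (r − g) = 4.2800 / (0.121 − 0.028) = 46.02

46.02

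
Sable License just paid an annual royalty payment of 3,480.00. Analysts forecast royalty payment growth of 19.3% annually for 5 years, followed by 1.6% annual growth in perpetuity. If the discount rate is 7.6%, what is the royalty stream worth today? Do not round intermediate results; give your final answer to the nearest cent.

D_1 = 4151.64000
D_2 = 4952.90652
D_3 = 5908.81748
D_4 = 7049.21925
D_5 = 8409.71857
Terminal value at year 5: TV = D_5×(1+g_2)/(r−g_2) = 8544.27406/0.06 = 142404.56774
P_0 = D_1/(1+r)^1 + D_2/(1+r)^2 + D_3/(1+r)^3 + D_4/(1+r)^4 + D_5/(1+r)^5 + TV/(1+r)^5
    = 3858.40149 + 4277.94886 + 4743.11616 + 5258.86392 + 5830.69206 + 98733.05228 = 122702.07478

122702.07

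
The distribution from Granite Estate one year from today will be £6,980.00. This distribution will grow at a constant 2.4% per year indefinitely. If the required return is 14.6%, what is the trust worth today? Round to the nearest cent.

Growing perpetuity: P = D₁ / (r − g) = £6,980.0000 / (0.146 − 0.024) = £57,213.11

£57213.11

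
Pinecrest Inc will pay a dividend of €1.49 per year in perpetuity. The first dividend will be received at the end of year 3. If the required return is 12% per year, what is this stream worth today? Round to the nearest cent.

€9.90

Value at end of year 2: C / r = €1.49 / 0.12 = €12.4167
Discount to today: PV = €12.4167 / (1 + 0.12)^2 = €12.4167 / 1.254400 = €9.90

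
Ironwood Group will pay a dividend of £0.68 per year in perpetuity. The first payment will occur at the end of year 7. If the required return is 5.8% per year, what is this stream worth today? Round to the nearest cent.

Value at end of year 6: C / r = £0.68 / 0.058 = £11.7241
Discount to today: PV = £11.7241 / (1 + 0.058)^6 = £11.7241 / 1.402536 = £8.36

£8.36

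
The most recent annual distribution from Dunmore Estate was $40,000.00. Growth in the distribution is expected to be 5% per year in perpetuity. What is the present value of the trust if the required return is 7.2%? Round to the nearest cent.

$1909090.91

D₁ = D₀ × (1 + g) = $40,000.00 × 1.05 = $42,000.0000
Growing perpetuity: P = D₁ / (r − g) = $42,000.0000 / (0.072 − 0.05) = $1,909,090.91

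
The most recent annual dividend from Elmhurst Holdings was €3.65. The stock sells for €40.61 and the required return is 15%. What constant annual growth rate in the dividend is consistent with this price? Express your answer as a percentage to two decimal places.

5.52%

P = D₀(1+g)/(r−g) ⇒ P(r−g) = D₀(1+g) ⇒ g(P+D₀) = P·r − D₀
g = (P·r − D₀)/(P + D₀) = (€40.61×0.15 − €3.65) / (€40.61 + €3.65) = 0.055163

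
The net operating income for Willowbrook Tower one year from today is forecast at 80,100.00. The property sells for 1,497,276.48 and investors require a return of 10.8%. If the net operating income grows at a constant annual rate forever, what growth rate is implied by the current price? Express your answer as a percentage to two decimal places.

P = D₁/(r−g) ⇒ g = r − D₁/P = 0.108 − 80,100.00/1,497,276.48 = 0.054503

5.45%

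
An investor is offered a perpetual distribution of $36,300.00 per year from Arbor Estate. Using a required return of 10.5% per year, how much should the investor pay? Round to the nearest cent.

Level perpetuity: PV = C / r = $36,300.00 / 0.105 = $345,714.29

$345714.29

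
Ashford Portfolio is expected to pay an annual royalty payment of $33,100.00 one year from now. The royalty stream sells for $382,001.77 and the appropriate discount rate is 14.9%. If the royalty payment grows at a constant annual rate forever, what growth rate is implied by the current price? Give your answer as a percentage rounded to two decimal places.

6.24%

P = D₁/(r−g) ⇒ g = r − D₁/P = 0.149 − $33,100.00/$382,001.77 = 0.062351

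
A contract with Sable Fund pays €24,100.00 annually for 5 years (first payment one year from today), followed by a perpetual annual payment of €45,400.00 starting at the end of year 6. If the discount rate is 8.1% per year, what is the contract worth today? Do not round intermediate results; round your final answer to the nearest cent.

€475672.78

PV of 5-year annuity: €24,100.00 × [1 − (1+0.081)^−5] / 0.081 = 95971.23351
Perpetuity value at year 5: €45,400.00 / 0.081 = 560493.82716
PV of perpetuity: 560493.82716 / (1+0.081)^5 = 379701.54494
Total PV = 95971.23351 + 379701.54494 = 475672.77845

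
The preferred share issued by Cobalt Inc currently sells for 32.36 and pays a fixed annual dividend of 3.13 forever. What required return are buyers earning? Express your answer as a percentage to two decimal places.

P = C/r ⇒ r = C/P = 3.13/32.36 = 0.096724

9.67%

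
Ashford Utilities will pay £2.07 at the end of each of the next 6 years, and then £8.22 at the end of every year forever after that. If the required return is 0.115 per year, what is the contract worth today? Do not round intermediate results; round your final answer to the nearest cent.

PV of 6-year annuity: £2.07 × [1 − (1+0.115)^−6] / 0.115 = 8.63251
Perpetuity value at year 6: £8.22 / 0.115 = 71.47826
PV of perpetuity: 71.47826 / (1+0.115)^6 = 37.19844
Total PV = 8.63251 + 37.19844 = 45.83095

£45.83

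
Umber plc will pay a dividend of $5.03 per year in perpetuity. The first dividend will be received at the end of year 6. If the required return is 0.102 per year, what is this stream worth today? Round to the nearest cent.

Value at end of year 5: C / r = $5.03 / 0.102 = $49.3137
Discount to today: PV = $49.3137 / (1 + 0.102)^5 = $49.3137 / 1.625204 = $30.34

$30.34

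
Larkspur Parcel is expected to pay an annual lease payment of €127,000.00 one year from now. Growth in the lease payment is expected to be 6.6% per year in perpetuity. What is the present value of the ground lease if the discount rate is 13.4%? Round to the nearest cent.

€1867647.06

Growing perpetuity: P = D₁ / (r − g) = €127,000.0000 / (0.134 − 0.066) = €1,867,647.06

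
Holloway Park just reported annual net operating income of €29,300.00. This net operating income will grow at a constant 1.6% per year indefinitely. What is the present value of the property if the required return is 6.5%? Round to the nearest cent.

D₁ = D₀ × (1 + g) = €29,300.00 × 1.016 = €29,768.8000
Growing perpetuity: P = D₁ / (r − g) = €29,768.8000 / (0.065 − 0.016) = €607,526.53

€607526.53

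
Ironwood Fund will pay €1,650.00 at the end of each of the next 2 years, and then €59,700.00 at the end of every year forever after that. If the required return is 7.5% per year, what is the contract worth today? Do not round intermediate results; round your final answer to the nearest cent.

PV of 2-year annuity: €1,650.00 × [1 − (1+0.075)^−2] / 0.075 = 2962.68253
Perpetuity value at year 2: €59,700.00 / 0.075 = 796000.00000
PV of perpetuity: 796000.00000 / (1+0.075)^2 = 688804.75933
Total PV = 2962.68253 + 688804.75933 = 691767.44186

€691767.44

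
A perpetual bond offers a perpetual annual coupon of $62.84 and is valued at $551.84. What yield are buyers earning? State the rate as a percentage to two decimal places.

11.39%

P = C/r ⇒ r = C/P = $62.84/$551.84 = 0.113874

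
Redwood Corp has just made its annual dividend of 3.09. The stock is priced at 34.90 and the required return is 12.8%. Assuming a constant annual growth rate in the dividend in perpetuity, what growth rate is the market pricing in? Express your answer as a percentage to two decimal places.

P = D₀(1+g)/(r−g) ⇒ P(r−g) = D₀(1+g) ⇒ g(P+D₀) = P·r − D₀
g = (P·r − D₀)/(P + D₀) = (34.90×0.128 − 3.09) / (34.90 + 3.09) = 0.036252

3.63%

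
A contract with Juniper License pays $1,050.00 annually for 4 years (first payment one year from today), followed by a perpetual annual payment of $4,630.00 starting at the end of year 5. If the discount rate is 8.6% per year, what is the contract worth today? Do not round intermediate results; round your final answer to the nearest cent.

$42136.45

PV of 4-year annuity: $1,050.00 × [1 − (1+0.086)^−4] / 0.086 = 3431.78800
Perpetuity value at year 4: $4,630.00 / 0.086 = 53837.20930
PV of perpetuity: 53837.20930 / (1+0.086)^4 = 38704.65840
Total PV = 3431.78800 + 38704.65840 = 42136.44640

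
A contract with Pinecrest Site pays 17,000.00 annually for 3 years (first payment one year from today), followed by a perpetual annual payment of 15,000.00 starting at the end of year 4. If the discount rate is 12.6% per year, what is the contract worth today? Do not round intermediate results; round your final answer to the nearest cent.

PV of 3-year annuity: 17,000.00 × [1 − (1+0.126)^−3] / 0.126 = 40413.80304
Perpetuity value at year 3: 15,000.00 / 0.126 = 119047.61905
PV of perpetuity: 119047.61905 / (1+0.126)^3 = 83388.38107
Total PV = 40413.80304 + 83388.38107 = 123802.18411

123802.18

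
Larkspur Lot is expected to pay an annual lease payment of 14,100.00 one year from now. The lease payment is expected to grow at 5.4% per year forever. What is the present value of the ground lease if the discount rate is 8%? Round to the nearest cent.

Growing perpetuity: P = D₁ / (r − g) = 14,100.0000 / (0.08 − 0.054) = 542,307.69

542307.69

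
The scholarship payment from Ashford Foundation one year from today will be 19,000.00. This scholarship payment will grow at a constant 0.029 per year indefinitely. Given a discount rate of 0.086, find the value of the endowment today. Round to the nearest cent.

Growing perpetuity: P = D₁ / (r − g) = 19,000.0000 / (0.086 − 0.029) = 333,333.33

333333.33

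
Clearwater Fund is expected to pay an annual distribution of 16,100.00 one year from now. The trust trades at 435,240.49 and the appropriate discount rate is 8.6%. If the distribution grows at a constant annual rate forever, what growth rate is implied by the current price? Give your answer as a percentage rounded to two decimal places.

4.90%

P = D₁/(r−g) ⇒ g = r − D₁/P = 0.086 − 16,100.00/435,240.49 = 0.049009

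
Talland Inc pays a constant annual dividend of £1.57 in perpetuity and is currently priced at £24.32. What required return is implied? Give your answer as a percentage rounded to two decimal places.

6.46%

P = C/r ⇒ r = C/P = £1.57/£24.32 = 0.064556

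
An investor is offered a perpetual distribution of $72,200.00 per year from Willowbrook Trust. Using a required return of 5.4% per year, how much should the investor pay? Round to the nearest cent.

$1337037.04

Level perpetuity: PV = C / r = $72,200.00 / 0.054 = $1,337,037.04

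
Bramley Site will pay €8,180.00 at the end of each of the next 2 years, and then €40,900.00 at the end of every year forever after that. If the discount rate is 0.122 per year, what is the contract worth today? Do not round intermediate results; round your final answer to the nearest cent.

PV of 2-year annuity: €8,180.00 × [1 − (1+0.122)^−2] / 0.122 = 13788.37129
Perpetuity value at year 2: €40,900.00 / 0.122 = 335245.90164
PV of perpetuity: 335245.90164 / (1+0.122)^2 = 266304.04520
Total PV = 13788.37129 + 266304.04520 = 280092.41649

€280092.42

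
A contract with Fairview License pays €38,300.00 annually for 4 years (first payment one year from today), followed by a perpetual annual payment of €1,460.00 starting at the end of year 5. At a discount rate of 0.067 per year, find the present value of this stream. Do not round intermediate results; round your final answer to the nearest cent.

PV of 4-year annuity: €38,300.00 × [1 − (1+0.067)^−4] / 0.067 = 130613.65829
Perpetuity value at year 4: €1,460.00 / 0.067 = 21791.04478
PV of perpetuity: 21791.04478 / (1+0.067)^4 = 16812.03848
Total PV = 130613.65829 + 16812.03848 = 147425.69677

€147425.70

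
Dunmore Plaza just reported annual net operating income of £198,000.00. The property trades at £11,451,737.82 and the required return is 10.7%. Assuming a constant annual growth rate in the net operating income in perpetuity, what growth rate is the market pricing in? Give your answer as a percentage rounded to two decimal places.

P = D₀(1+g)/(r−g) ⇒ P(r−g) = D₀(1+g) ⇒ g(P+D₀) = P·r − D₀
g = (P·r − D₀)/(P + D₀) = (£11,451,737.82×0.107 − £198,000.00) / (£11,451,737.82 + £198,000.00) = 0.088185

8.82%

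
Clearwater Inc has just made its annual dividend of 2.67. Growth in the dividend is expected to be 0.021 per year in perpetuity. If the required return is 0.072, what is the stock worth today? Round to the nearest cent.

D₁ = D₀ × (1 + g) = 2.67 × 1.021 = 2.7261
Growing perpetuity: P = D₁ / (r − g) = 2.7261 / (0.072 − 0.021) = 53.45

53.45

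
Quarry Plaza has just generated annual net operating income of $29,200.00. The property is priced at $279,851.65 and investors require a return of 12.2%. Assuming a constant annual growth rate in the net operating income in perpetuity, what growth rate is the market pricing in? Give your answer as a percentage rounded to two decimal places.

1.60%

P = D₀(1+g)/(r−g) ⇒ P(r−g) = D₀(1+g) ⇒ g(P+D₀) = P·r − D₀
g = (P·r − D₀)/(P + D₀) = ($279,851.65×0.122 − $29,200.00) / ($279,851.65 + $29,200.00) = 0.015991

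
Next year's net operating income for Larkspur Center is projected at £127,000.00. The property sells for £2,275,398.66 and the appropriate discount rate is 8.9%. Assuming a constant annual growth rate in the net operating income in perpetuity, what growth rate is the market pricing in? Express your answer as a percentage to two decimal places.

3.32%

P = D₁/(r−g) ⇒ g = r − D₁/P = 0.089 − £127,000.00/£2,275,398.66 = 0.033186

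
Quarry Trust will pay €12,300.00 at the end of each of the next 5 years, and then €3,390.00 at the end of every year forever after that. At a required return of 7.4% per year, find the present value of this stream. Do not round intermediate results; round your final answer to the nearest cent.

€81955.61

PV of 5-year annuity: €12,300.00 × [1 − (1+0.074)^−5] / 0.074 = 49896.86133
Perpetuity value at year 5: €3,390.00 / 0.074 = 45810.81081
PV of perpetuity: 45810.81081 / (1+0.074)^5 = 32058.74903
Total PV = 49896.86133 + 32058.74903 = 81955.61036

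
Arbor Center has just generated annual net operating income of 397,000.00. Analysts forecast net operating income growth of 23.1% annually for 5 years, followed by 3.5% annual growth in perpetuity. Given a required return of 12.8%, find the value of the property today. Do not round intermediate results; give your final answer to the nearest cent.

D_1 = 488707.00000
D_2 = 601598.31700
D_3 = 740567.52823
D_4 = 911638.62725
D_5 = 1122227.15014
Terminal value at year 5: TV = D_5×(1+g_2)/(r−g_2) = 1161505.10040/0.093 = 12489302.15480
P_0 = D_1/(1+r)^1 + D_2/(1+r)^2 + D_3/(1+r)^3 + D_4/(1+r)^4 + D_5/(1+r)^5 + TV/(1+r)^5
    = 433250.88652 + 472811.91606 + 515985.34456 + 563101.02762 + 614518.94060 + 6839001.11317 = 9438669.22853

9438669.23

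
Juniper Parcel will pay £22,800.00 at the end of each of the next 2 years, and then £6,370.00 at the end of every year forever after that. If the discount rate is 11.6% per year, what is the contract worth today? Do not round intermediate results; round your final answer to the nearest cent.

£82827.97

PV of 2-year annuity: £22,800.00 × [1 − (1+0.116)^−2] / 0.116 = 38736.65549
Perpetuity value at year 2: £6,370.00 / 0.116 = 54913.79310
PV of perpetuity: 54913.79310 / (1+0.116)^2 = 44091.31523
Total PV = 38736.65549 + 44091.31523 = 82827.97072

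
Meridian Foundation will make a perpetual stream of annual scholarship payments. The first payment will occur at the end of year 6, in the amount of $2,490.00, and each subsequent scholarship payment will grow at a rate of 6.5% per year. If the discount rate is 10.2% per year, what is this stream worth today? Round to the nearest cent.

$41408.51

Value at end of year 5: C₁ / (r − g) = $2,490.00 / (0.102 − 0.065) = $67,297.2973
Discount to today: PV = $67,297.2973 / (1 + 0.102)^5 = $67,297.2973 / 1.625204 = $41,408.51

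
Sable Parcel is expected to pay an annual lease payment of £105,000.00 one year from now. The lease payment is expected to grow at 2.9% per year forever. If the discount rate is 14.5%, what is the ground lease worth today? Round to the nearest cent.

£905172.41

Growing perpetuity: P = D₁ / (r − g) = £105,000.0000 / (0.145 − 0.029) = £905,172.41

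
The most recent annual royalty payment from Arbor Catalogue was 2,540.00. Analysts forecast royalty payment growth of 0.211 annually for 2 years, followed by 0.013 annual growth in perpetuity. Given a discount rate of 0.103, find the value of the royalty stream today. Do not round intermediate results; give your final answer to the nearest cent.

D_1 = 3075.94000
D_2 = 3724.96334
Terminal value at year 2: TV = D_2×(1+g_2)/(r−g_2) = 3773.38786/0.09 = 41926.53182
P_0 = D_1/(1+r)^1 + D_2/(1+r)^2 + TV/(1+r)^2
    = 2788.70354 + 3061.75882 + 34461.79653 = 40312.25889

40312.26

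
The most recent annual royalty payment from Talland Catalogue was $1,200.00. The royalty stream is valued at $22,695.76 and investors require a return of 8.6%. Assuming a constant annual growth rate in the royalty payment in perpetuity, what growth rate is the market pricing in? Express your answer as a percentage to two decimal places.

P = D₀(1+g)/(r−g) ⇒ P(r−g) = D₀(1+g) ⇒ g(P+D₀) = P·r − D₀
g = (P·r − D₀)/(P + D₀) = ($22,695.76×0.086 − $1,200.00) / ($22,695.76 + $1,200.00) = 0.031463

3.15%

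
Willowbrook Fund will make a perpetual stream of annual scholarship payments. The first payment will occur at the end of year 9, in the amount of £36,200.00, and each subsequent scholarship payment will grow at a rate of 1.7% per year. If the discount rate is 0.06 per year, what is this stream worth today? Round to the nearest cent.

Value at end of year 8: C₁ / (r − g) = £36,200.00 / (0.06 − 0.017) = £841,860.4651
Discount to today: PV = £841,860.4651 / (1 + 0.06)^8 = £841,860.4651 / 1.593848 = £528,193.67

£528193.67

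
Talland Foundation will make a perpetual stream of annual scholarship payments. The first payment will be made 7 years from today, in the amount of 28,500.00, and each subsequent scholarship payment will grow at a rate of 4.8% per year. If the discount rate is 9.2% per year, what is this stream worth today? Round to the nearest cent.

381993.83

Value at end of year 6: C₁ / (r − g) = 28,500.00 / (0.092 − 0.048) = 647,727.2727
Discount to today: PV = 647,727.2727 / (1 + 0.092)^6 = 647,727.2727 / 1.695649 = 381,993.83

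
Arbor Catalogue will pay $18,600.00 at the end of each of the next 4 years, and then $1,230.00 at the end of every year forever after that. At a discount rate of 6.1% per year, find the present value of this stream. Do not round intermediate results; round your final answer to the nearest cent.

PV of 4-year annuity: $18,600.00 × [1 − (1+0.061)^−4] / 0.061 = 64303.65567
Perpetuity value at year 4: $1,230.00 / 0.061 = 20163.93443
PV of perpetuity: 20163.93443 / (1+0.061)^4 = 15911.59591
Total PV = 64303.65567 + 15911.59591 = 80215.25158

$80215.25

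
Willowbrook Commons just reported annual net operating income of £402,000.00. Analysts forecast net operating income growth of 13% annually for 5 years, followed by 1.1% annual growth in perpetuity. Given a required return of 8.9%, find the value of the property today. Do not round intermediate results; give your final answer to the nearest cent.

£8516840.78

D_1 = 454260.00000
D_2 = 513313.80000
D_3 = 580044.59400
D_4 = 655450.39122
D_5 = 740658.94208
Terminal value at year 5: TV = D_5×(1+g_2)/(r−g_2) = 748806.19044/0.078 = 9600079.36463
P_0 = D_1/(1+r)^1 + D_2/(1+r)^2 + D_3/(1+r)^3 + D_4/(1+r)^4 + D_5/(1+r)^5 + TV/(1+r)^5
    = 417134.98623 + 432839.79287 + 449135.87323 + 466045.48829 + 483591.73716 + 6268092.90085 = 8516840.77862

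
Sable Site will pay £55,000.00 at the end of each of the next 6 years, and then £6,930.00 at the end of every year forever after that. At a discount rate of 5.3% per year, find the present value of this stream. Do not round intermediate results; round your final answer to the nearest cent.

PV of 6-year annuity: £55,000.00 × [1 − (1+0.053)^−6] / 0.053 = 276504.62679
Perpetuity value at year 6: £6,930.00 / 0.053 = 130754.71698
PV of perpetuity: 130754.71698 / (1+0.053)^6 = 95915.13401
Total PV = 276504.62679 + 95915.13401 = 372419.76079

£372419.76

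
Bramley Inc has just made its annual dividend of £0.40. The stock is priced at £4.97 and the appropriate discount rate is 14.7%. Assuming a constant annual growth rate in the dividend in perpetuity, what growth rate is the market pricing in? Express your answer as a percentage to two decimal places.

6.16%

P = D₀(1+g)/(r−g) ⇒ P(r−g) = D₀(1+g) ⇒ g(P+D₀) = P·r − D₀
g = (P·r − D₀)/(P + D₀) = (£4.97×0.147 − £0.40) / (£4.97 + £0.40) = 0.061562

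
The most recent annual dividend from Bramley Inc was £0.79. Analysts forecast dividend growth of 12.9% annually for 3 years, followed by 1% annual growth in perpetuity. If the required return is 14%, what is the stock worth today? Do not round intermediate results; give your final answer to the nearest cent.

D_1 = 0.89191
D_2 = 1.00697
D_3 = 1.13687
Terminal value at year 3: TV = D_3×(1+g_2)/(r−g_2) = 1.14823/0.13 = 8.83257
P_0 = D_1/(1+r)^1 + D_2/(1+r)^2 + D_3/(1+r)^3 + TV/(1+r)^3
    = 0.78238 + 0.77483 + 0.76735 + 5.96173 = 8.28629

£8.29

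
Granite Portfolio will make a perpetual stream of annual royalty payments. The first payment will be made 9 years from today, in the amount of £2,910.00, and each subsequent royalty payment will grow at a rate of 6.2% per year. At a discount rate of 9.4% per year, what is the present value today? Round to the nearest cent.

Value at end of year 8: C₁ / (r − g) = £2,910.00 / (0.094 − 0.062) = £90,937.5000
Discount to today: PV = £90,937.5000 / (1 + 0.094)^8 = £90,937.5000 / 2.051817 = £44,320.48

£44320.48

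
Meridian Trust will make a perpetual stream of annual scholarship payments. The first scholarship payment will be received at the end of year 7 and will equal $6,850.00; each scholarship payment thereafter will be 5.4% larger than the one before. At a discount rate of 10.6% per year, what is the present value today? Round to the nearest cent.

$71970.82

Value at end of year 6: C₁ / (r − g) = $6,850.00 / (0.106 − 0.054) = $131,730.7692
Discount to today: PV = $131,730.7692 / (1 + 0.106)^6 = $131,730.7692 / 1.830336 = $71,970.82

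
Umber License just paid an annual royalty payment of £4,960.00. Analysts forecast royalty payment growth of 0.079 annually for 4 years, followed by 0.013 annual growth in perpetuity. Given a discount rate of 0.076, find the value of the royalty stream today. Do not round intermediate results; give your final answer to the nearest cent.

D_1 = 5351.84000
D_2 = 5774.63536
D_3 = 6230.83155
D_4 = 6723.06725
Terminal value at year 4: TV = D_4×(1+g_2)/(r−g_2) = 6810.46712/0.063 = 108102.65270
P_0 = D_1/(1+r)^1 + D_2/(1+r)^2 + D_3/(1+r)^3 + D_4/(1+r)^4 + TV/(1+r)^4
    = 4973.82900 + 4987.69655 + 5001.60277 + 5015.54776 + 80646.82343 = 100625.49950

£100625.50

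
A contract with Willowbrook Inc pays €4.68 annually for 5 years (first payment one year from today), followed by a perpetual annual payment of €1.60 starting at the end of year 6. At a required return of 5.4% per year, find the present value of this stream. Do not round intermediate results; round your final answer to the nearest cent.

PV of 5-year annuity: €4.68 × [1 − (1+0.054)^−5] / 0.054 = 20.03985
Perpetuity value at year 5: €1.60 / 0.054 = 29.62963
PV of perpetuity: 29.62963 / (1+0.054)^5 = 22.77840
Total PV = 20.03985 + 22.77840 = 42.81825

€42.82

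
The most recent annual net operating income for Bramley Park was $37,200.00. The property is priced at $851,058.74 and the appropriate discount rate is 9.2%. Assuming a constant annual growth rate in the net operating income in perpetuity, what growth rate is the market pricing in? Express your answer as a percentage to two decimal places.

4.63%

P = D₀(1+g)/(r−g) ⇒ P(r−g) = D₀(1+g) ⇒ g(P+D₀) = P·r − D₀
g = (P·r − D₀)/(P + D₀) = ($851,058.74×0.092 − $37,200.00) / ($851,058.74 + $37,200.00) = 0.046267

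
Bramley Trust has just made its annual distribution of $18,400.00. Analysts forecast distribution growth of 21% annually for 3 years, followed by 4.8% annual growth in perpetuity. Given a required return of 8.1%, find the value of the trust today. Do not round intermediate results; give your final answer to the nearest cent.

D_1 = 22264.00000
D_2 = 26939.44000
D_3 = 32596.72240
Terminal value at year 3: TV = D_3×(1+g_2)/(r−g_2) = 34161.36508/0.033 = 1035192.88107
P_0 = D_1/(1+r)^1 + D_2/(1+r)^2 + D_3/(1+r)^3 + TV/(1+r)^3
    = 20595.74468 + 23053.51625 + 25804.58340 + 819491.01235 = 888944.85668

$888944.86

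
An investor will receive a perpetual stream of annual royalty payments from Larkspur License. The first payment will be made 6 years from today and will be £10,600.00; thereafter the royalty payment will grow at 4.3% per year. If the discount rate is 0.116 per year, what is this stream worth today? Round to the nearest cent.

Value at end of year 5: C₁ / (r − g) = £10,600.00 / (0.116 − 0.043) = £145,205.4795
Discount to today: PV = £145,205.4795 / (1 + 0.116)^5 = £145,205.4795 / 1.731095 = £83,880.70

£83880.70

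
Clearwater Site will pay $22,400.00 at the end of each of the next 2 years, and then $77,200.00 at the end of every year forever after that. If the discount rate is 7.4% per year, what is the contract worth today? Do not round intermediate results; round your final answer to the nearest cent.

PV of 2-year annuity: $22,400.00 × [1 − (1+0.074)^−2] / 0.074 = 40276.17393
Perpetuity value at year 2: $77,200.00 / 0.074 = 1043243.24324
PV of perpetuity: 1043243.24324 / (1+0.074)^2 = 904434.28666
Total PV = 40276.17393 + 904434.28666 = 944710.46059

$944710.46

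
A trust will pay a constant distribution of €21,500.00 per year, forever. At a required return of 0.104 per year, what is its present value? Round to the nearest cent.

€206730.77

Level perpetuity: PV = C / r = €21,500.00 / 0.104 = €206,730.77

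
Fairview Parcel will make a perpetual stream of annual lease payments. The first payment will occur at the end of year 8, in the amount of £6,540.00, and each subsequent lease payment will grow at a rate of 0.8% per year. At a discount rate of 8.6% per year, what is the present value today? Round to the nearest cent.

£47062.43

Value at end of year 7: C₁ / (r − g) = £6,540.00 / (0.086 − 0.008) = £83,846.1538
Discount to today: PV = £83,846.1538 / (1 + 0.086)^7 = £83,846.1538 / 1.781594 = £47,062.43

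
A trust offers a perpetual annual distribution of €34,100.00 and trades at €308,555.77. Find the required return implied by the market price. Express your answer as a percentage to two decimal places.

P = C/r ⇒ r = C/P = €34,100.00/€308,555.77 = 0.110515

11.05%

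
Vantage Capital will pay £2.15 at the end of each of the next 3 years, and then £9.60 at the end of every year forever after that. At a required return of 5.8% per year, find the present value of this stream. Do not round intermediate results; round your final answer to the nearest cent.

£145.53

PV of 3-year annuity: £2.15 × [1 − (1+0.058)^−3] / 0.058 = 5.76831
Perpetuity value at year 3: £9.60 / 0.058 = 165.51724
PV of perpetuity: 165.51724 / (1+0.058)^3 = 139.76108
Total PV = 5.76831 + 139.76108 = 145.52938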